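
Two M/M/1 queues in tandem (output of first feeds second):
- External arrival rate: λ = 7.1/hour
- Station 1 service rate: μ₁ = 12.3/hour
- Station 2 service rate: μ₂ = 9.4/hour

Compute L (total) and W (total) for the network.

By Jackson's theorem, each station behaves as independent M/M/1.
Station 1: ρ₁ = 7.1/12.3 = 0.5772, L₁ = ρ₁/(1-ρ₁) = λ/(μ₁-λ) = 7.1/5.20 = 1.36538
Station 2: ρ₂ = 7.1/9.4 = 0.7553, L₂ = ρ₂/(1-ρ₂) = λ/(μ₂-λ) = 7.1/2.30 = 3.08696
Total: L = L₁ + L₂ = 1.36538 + 3.08696 = 4.4523
W = L/λ = 4.4523/7.1 = 0.6271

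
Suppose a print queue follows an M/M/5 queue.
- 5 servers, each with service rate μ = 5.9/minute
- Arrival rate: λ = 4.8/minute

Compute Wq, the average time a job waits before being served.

Traffic intensity: ρ = λ/(cμ) = 4.8/(5×5.9) = 0.1627
Since ρ = 0.1627 < 1, system is stable.
Offered load a = λ/μ = cρ = 4.8/5.9 = 0.8136
P₀ = [ Σₙ₌₀^4 aⁿ/n! + a^5/(5!(1-ρ)) ]⁻¹
Σ = a^0/0! + a^1/1! + a^2/2! + a^3/3! + a^4/4! = 1.0000 + 0.8136 + 0.3309 + 0.08975 + 0.01825 = 2.2525
a^5/(5!(1-ρ)) = 0.3564/(120 × 0.8373) = 0.003547
P₀ = 1/(2.2525 + 0.003547) = 0.4433
Lq = P₀·a^5·ρ / (5!(1-ρ)²) = 0.44325 × 0.35641 × 0.16271 / (120 × 0.70105) = 0.0003056
Wq = Lq/λ = 0.00030555/4.8 = 0.00006366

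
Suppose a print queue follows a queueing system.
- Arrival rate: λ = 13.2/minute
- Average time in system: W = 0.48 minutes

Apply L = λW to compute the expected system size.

Little's Law: L = λW
L = 13.2 × 0.48 = 6.3360 jobs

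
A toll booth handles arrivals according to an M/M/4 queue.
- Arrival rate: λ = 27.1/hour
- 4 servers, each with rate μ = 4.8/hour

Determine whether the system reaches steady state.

Stability requires ρ = λ/(cμ) < 1
ρ = 27.1/(4 × 4.8) = 27.1/19.20 = 1.4115
Since 1.4115 ≥ 1, the system is UNSTABLE.
Need c > λ/μ = 27.1/4.8 = 5.65.
Minimum servers needed: c = 6.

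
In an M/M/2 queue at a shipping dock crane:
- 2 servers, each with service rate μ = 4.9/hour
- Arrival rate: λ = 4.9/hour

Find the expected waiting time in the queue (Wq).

Traffic intensity: ρ = λ/(cμ) = 4.9/(2×4.9) = 0.5000
Since ρ = 0.5000 < 1, system is stable.
Offered load a = λ/μ = cρ = 4.9/4.9 = 1.0000
P₀ = [ Σₙ₌₀^1 aⁿ/n! + a^2/(2!(1-ρ)) ]⁻¹
Σ = a^0/0! + a^1/1! = 1.0000 + 1.0000 = 2.0000
a^2/(2!(1-ρ)) = 1.0000/(2 × 0.5000) = 1.0000
P₀ = 1/(2.0000 + 1.0000) = 0.3333
Lq = P₀·a^2·ρ / (2!(1-ρ)²) = 0.3333 × 1.0000 × 0.5000 / (2 × 0.2500) = 0.3333
Wq = Lq/λ = 0.33333/4.9 = 0.06803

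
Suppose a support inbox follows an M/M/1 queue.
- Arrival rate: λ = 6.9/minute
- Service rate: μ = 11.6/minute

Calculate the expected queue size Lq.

ρ = λ/μ = 6.9/11.6 = 0.5948
For M/M/1: Lq = λ²/(μ(μ-λ))
Lq = 47.61/(11.6 × 4.70)
Lq = 0.8733 emails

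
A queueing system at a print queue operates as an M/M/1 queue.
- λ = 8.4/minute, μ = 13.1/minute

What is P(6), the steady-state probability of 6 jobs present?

ρ = λ/μ = 8.4/13.1 = 0.6412
P(n) = (1-ρ)ρⁿ
P(6) = (1-0.6412) × 0.6412^6
P(6) = 0.3588 × 0.06950
P(6) = 0.02494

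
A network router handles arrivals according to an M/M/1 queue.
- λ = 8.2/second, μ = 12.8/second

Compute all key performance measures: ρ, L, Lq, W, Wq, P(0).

Step 1: ρ = λ/μ = 8.2/12.8 = 0.6406
Step 2: L = λ/(μ-λ) = 8.2/4.60 = 1.7826
Step 3: Lq = λ²/(μ(μ-λ)) = 67.24/(12.8×4.60) = 1.1420
Step 4: W = 1/(μ-λ) = 1/4.60 = 0.21739
Step 5: Wq = λ/(μ(μ-λ)) = 8.2/(12.8×4.60) = 0.1393
Step 6: P(0) = 1-ρ = 0.3594
Verify: L = λW = 8.2×0.21739 = 1.7826 ✔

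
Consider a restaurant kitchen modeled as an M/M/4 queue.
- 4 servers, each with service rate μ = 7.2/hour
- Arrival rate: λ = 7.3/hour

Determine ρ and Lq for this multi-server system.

Traffic intensity: ρ = λ/(cμ) = 7.3/(4×7.2) = 0.2535
Since ρ = 0.2535 < 1, system is stable.
Offered load a = λ/μ = cρ = 7.3/7.2 = 1.0139
P₀ = [ Σₙ₌₀^3 aⁿ/n! + a^4/(4!(1-ρ)) ]⁻¹
Σ = a^0/0! + a^1/1! + a^2/2! + a^3/3! = 1.0000 + 1.0139 + 0.5140 + 0.1737 = 2.7016
a^4/(4!(1-ρ)) = 1.0567/(24 × 0.7465) = 0.05898
P₀ = 1/(2.7016 + 0.05898) = 0.3622
Lq = P₀·a^4·ρ / (4!(1-ρ)²) = 0.3622 × 1.0567 × 0.2535 / (24 × 0.5573) = 0.007254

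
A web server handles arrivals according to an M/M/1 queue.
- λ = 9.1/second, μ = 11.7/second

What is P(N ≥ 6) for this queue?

ρ = λ/μ = 9.1/11.7 = 0.7778
P(N ≥ n) = ρⁿ
P(N ≥ 6) = 0.7778^6
P(N ≥ 6) = 0.2214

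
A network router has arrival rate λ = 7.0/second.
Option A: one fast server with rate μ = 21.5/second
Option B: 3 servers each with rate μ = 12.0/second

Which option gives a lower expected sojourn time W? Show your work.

Option A: single server μ = 21.5 (M/M/1)
  ρ_A = 7.0/21.5 = 0.3256
  W_A = 1/(μ-λ) = 1/(21.5-7.0) = 1/14.50 = 0.06897

Option B: 3 servers μ = 12.0 (M/M/3)
  ρ_B = λ/(cμ) = 7.0/(3×12.0) = 0.1944
  Offered load a = λ/μ = cρ = 7.0/12.0 = 0.5833
  P₀ = [ Σₙ₌₀^2 aⁿ/n! + a^3/(3!(1-ρ)) ]⁻¹
  Σ = a^0/0! + a^1/1! + a^2/2! = 1.0000 + 0.58333 + 0.17014 = 1.7535
  a^3/(3!(1-ρ)) = 0.1985/(6 × 0.8056) = 0.04107
  P₀ = 1/(1.7535 + 0.04107) = 0.5572
  Lq = P₀·a^3·ρ / (3!(1-ρ)²) = 0.55725 × 0.19850 × 0.19444 / (6 × 0.64892) = 0.005524
  Wq_B = Lq/λ = 0.005524/7.0 = 0.0007891
  W_B = Wq_B + 1/μ = 0.0007891 + 0.08333 = 0.08412

Since W_A = 0.06897 < W_B = 0.08412, Option A (single fast server) has the shorter time in system.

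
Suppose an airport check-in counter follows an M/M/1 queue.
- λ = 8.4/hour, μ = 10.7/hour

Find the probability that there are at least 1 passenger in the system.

ρ = λ/μ = 8.4/10.7 = 0.7850
P(N ≥ n) = ρⁿ
P(N ≥ 1) = 0.7850^1
P(N ≥ 1) = 0.7850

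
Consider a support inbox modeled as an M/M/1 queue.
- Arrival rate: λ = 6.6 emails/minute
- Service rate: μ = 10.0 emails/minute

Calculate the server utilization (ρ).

Server utilization: ρ = λ/μ
ρ = 6.6/10.0 = 0.6600
The server is busy 66.00% of the time.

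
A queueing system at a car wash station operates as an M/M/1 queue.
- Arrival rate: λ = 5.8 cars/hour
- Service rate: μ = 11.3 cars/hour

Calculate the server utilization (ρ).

Server utilization: ρ = λ/μ
ρ = 5.8/11.3 = 0.5133
The server is busy 51.33% of the time.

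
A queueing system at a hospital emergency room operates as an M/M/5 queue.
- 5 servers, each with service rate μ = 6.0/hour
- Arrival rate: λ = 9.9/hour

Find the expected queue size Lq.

Traffic intensity: ρ = λ/(cμ) = 9.9/(5×6.0) = 0.3300
Since ρ = 0.3300 < 1, system is stable.
Offered load a = λ/μ = cρ = 9.9/6.0 = 1.6500
P₀ = [ Σₙ₌₀^4 aⁿ/n! + a^5/(5!(1-ρ)) ]⁻¹
Σ = a^0/0! + a^1/1! + a^2/2! + a^3/3! + a^4/4! = 1.0000 + 1.6500 + 1.3613 + 0.7487 + 0.3088 = 5.0688
a^5/(5!(1-ρ)) = 12.2298/(120 × 0.6700) = 0.1521
P₀ = 1/(5.0688 + 0.1521) = 0.1915
Lq = P₀·a^5·ρ / (5!(1-ρ)²) = 0.1915 × 12.2298 × 0.3300 / (120 × 0.4489) = 0.01435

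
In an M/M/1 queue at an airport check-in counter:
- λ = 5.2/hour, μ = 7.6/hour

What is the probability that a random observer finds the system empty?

ρ = λ/μ = 5.2/7.6 = 0.6842
P(0) = 1 - ρ = 1 - 0.6842 = 0.3158
The server is idle 31.58% of the time.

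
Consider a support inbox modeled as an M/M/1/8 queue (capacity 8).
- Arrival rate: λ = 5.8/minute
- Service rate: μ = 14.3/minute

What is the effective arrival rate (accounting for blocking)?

ρ = λ/μ = 5.8/14.3 = 0.4056
P₀ = (1-ρ)/(1-ρ^(K+1)) = (1-0.4056)/(1-0.4056^9) = 0.5944/0.9997 = 0.5946
P_K = P₀×ρ^K = 0.5946 × 0.4056^8 = 0.5946 × 0.0007325 = 0.0004355
λ_eff = λ(1-P_K) = 5.8 × (1 - 0.0004355) = 5.8 × 0.999564 = 5.7975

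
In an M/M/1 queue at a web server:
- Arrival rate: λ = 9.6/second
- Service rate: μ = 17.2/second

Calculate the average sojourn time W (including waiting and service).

First, compute utilization: ρ = λ/μ = 9.6/17.2 = 0.5581
For M/M/1: W = 1/(μ-λ)
W = 1/(17.2-9.6) = 1/7.60
W = 0.1316 seconds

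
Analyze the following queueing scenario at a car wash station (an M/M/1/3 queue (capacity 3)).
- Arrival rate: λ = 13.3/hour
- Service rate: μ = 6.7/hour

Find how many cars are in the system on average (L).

ρ = λ/μ = 13.3/6.7 = 1.98507
P₀ = (1-ρ)/(1-ρ^(K+1)) = (1-1.98507)/(1-1.98507^4) = -0.9851/-14.5276 = 0.06781
P_K = P₀×ρ^K = 0.06781 × 1.98507^3 = 0.06781 × 7.8222 = 0.5304
L = ρ[1 - (K+1)ρ^K + Kρ^(K+1)] / [(1-ρ)(1-ρ^(K+1))]
L = 1.98507 × (1 - 4×7.8222 + 3×15.5276) / ((1 - 1.98507) × (1 - 15.5276)) = 2.2602 cars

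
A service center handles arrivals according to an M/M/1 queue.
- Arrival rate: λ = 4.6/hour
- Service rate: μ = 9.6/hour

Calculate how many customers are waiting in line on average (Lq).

ρ = λ/μ = 4.6/9.6 = 0.4792
For M/M/1: Lq = λ²/(μ(μ-λ))
Lq = 21.16/(9.6 × 5.00)
Lq = 0.4408 customers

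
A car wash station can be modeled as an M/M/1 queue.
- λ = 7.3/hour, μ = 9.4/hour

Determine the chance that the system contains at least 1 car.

ρ = λ/μ = 7.3/9.4 = 0.7766
P(N ≥ n) = ρⁿ
P(N ≥ 1) = 0.7766^1
P(N ≥ 1) = 0.7766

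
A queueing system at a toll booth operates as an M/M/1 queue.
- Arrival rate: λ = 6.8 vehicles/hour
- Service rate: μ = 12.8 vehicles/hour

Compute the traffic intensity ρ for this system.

Server utilization: ρ = λ/μ
ρ = 6.8/12.8 = 0.5312
The server is busy 53.12% of the time.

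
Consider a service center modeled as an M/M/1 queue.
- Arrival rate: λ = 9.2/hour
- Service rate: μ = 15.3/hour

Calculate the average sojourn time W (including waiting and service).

First, compute utilization: ρ = λ/μ = 9.2/15.3 = 0.6013
For M/M/1: W = 1/(μ-λ)
W = 1/(15.3-9.2) = 1/6.10
W = 0.1639 hours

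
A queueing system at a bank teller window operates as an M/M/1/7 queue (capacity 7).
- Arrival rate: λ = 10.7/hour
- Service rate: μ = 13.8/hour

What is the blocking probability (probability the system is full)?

ρ = λ/μ = 10.7/13.8 = 0.77536
P₀ = (1-ρ)/(1-ρ^(K+1)) = (1-0.77536)/(1-0.77536^8) = 0.22464/0.86937 = 0.2584
P_K = P₀×ρ^K = 0.25839 × 0.77536^7 = 0.25839 × 0.16847 = 0.04353
Blocking probability = 4.35%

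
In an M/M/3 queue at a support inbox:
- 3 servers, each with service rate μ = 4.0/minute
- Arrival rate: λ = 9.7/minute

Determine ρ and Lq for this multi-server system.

Traffic intensity: ρ = λ/(cμ) = 9.7/(3×4.0) = 0.8083
Since ρ = 0.8083 < 1, system is stable.
Offered load a = λ/μ = cρ = 9.7/4.0 = 2.4250
P₀ = [ Σₙ₌₀^2 aⁿ/n! + a^3/(3!(1-ρ)) ]⁻¹
Σ = a^0/0! + a^1/1! + a^2/2! = 1.0000 + 2.4250 + 2.9403 = 6.3653
a^3/(3!(1-ρ)) = 14.2605/(6 × 0.191667) = 12.4004
P₀ = 1/(6.3653 + 12.4004) = 0.05329
Lq = P₀·a^3·ρ / (3!(1-ρ)²) = 0.053289 × 14.2605 × 0.80833 / (6 × 0.036736) = 2.7869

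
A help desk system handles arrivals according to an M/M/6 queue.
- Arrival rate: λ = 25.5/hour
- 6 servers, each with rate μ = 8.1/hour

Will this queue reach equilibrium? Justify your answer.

Stability requires ρ = λ/(cμ) < 1
ρ = 25.5/(6 × 8.1) = 25.5/48.60 = 0.5247
Since 0.5247 < 1, the system is STABLE.
The servers are busy 52.47% of the time.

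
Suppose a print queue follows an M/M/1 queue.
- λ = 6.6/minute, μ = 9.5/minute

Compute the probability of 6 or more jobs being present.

ρ = λ/μ = 6.6/9.5 = 0.6947
P(N ≥ n) = ρⁿ
P(N ≥ 6) = 0.6947^6
P(N ≥ 6) = 0.1124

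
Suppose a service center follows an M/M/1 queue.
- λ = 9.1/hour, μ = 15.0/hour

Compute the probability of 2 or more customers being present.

ρ = λ/μ = 9.1/15.0 = 0.60667
P(N ≥ n) = ρⁿ
P(N ≥ 2) = 0.60667^2
P(N ≥ 2) = 0.3680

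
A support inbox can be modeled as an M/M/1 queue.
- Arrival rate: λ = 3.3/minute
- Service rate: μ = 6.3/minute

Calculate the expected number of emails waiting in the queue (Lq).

ρ = λ/μ = 3.3/6.3 = 0.5238
For M/M/1: Lq = λ²/(μ(μ-λ))
Lq = 10.89/(6.3 × 3.00)
Lq = 0.5762 emails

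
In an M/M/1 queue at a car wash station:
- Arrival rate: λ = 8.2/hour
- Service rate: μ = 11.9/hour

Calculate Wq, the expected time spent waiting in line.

First, compute utilization: ρ = λ/μ = 8.2/11.9 = 0.6891
For M/M/1: Wq = λ/(μ(μ-λ))
Wq = 8.2/(11.9 × (11.9-8.2))
Wq = 8.2/(11.9 × 3.70)
Wq = 0.1862 hours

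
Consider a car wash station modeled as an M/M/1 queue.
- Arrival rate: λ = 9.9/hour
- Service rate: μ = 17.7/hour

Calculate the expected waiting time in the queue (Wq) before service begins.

First, compute utilization: ρ = λ/μ = 9.9/17.7 = 0.5593
For M/M/1: Wq = λ/(μ(μ-λ))
Wq = 9.9/(17.7 × (17.7-9.9))
Wq = 9.9/(17.7 × 7.80)
Wq = 0.07171 hours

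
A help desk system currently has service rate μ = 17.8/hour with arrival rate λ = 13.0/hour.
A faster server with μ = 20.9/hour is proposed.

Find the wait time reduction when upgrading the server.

System 1: ρ₁ = 13.0/17.8 = 0.7303, W₁ = 1/(17.8-13.0) = 0.20833
System 2: ρ₂ = 13.0/20.9 = 0.6220, W₂ = 1/(20.9-13.0) = 0.12658
Improvement: (W₁-W₂)/W₁ = (0.20833-0.12658)/0.20833 = 39.24%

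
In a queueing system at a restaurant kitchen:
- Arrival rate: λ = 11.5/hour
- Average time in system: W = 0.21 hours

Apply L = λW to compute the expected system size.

Little's Law: L = λW
L = 11.5 × 0.21 = 2.4150 orders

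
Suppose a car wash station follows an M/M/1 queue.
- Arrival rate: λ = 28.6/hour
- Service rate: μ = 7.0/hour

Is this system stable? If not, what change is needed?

Stability requires ρ = λ/(cμ) < 1
ρ = 28.6/(1 × 7.0) = 28.6/7.00 = 4.0857
Since 4.0857 ≥ 1, the system is UNSTABLE.
Queue grows without bound. Need μ > λ = 28.6.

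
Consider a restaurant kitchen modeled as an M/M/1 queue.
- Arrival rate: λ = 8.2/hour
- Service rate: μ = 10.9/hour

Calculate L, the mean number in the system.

ρ = λ/μ = 8.2/10.9 = 0.7523
For M/M/1: L = λ/(μ-λ)
L = 8.2/(10.9-8.2) = 8.2/2.70
L = 3.0370 orders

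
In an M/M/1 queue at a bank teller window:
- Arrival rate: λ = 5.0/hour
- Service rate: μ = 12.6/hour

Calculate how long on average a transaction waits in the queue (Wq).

First, compute utilization: ρ = λ/μ = 5.0/12.6 = 0.3968
For M/M/1: Wq = λ/(μ(μ-λ))
Wq = 5.0/(12.6 × (12.6-5.0))
Wq = 5.0/(12.6 × 7.60)
Wq = 0.05221 hours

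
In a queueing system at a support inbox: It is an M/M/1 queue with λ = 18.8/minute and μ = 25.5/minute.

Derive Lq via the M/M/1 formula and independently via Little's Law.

Method 1 (direct): Lq = λ²/(μ(μ-λ)) = 353.44/(25.5 × 6.70) = 2.0687

Method 2 (Little's Law):
W = 1/(μ-λ) = 1/6.70 = 0.149254
Wq = W - 1/μ = 0.149254 - 0.0392157 = 0.110038
Lq = λWq = 18.8 × 0.110038 = 2.0687 ✔ (matches Method 1)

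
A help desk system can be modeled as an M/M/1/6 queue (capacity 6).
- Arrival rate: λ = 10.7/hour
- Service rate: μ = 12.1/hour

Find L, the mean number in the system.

ρ = λ/μ = 10.7/12.1 = 0.884298
P₀ = (1-ρ)/(1-ρ^(K+1)) = (1-0.884298)/(1-0.884298^7) = 0.1157/0.5771 = 0.2005
P_K = P₀×ρ^K = 0.20047 × 0.884298^6 = 0.20047 × 0.47818 = 0.09586
L = ρ[1 - (K+1)ρ^K + Kρ^(K+1)] / [(1-ρ)(1-ρ^(K+1))]
L = 0.884298 × (1 - 7×0.4781805 + 6×0.4228541) / ((1 - 0.884298) × (1 - 0.4228541)) = 2.5142 tickets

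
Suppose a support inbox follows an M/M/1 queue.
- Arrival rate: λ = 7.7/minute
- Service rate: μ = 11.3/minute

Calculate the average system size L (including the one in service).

ρ = λ/μ = 7.7/11.3 = 0.6814
For M/M/1: L = λ/(μ-λ)
L = 7.7/(11.3-7.7) = 7.7/3.60
L = 2.1389 emails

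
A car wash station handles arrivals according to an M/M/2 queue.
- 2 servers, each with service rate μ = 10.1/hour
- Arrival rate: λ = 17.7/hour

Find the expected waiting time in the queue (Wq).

Traffic intensity: ρ = λ/(cμ) = 17.7/(2×10.1) = 0.8762
Since ρ = 0.8762 < 1, system is stable.
Offered load a = λ/μ = cρ = 17.7/10.1 = 1.7525
P₀ = [ Σₙ₌₀^1 aⁿ/n! + a^2/(2!(1-ρ)) ]⁻¹
Σ = a^0/0! + a^1/1! = 1.0000 + 1.7525 = 2.7525
a^2/(2!(1-ρ)) = 3.071169/(2 × 0.1237624) = 12.4075
P₀ = 1/(2.7525 + 12.4075) = 0.06596
Lq = P₀·a^2·ρ / (2!(1-ρ)²) = 0.06596306 × 3.071169 × 0.8762376 / (2 × 0.01531713) = 5.7945
Wq = Lq/λ = 5.7945/17.7 = 0.3274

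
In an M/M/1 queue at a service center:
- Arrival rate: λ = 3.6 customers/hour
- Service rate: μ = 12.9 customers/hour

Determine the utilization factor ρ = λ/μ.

Server utilization: ρ = λ/μ
ρ = 3.6/12.9 = 0.2791
The server is busy 27.91% of the time.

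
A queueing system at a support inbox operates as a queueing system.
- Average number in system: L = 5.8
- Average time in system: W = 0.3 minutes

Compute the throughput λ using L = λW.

Little's Law: L = λW, so λ = L/W
λ = 5.8/0.3 = 19.3333 emails/minute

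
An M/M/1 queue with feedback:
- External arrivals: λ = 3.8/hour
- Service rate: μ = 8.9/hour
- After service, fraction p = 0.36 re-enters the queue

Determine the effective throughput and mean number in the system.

Effective arrival rate: λ_eff = λ/(1-p) = 3.8/(1-0.36) = 3.8/0.64 = 5.9375
ρ = λ_eff/μ = 5.9375/8.9 = 0.66713
L = ρ/(1-ρ) = 0.66713/(1-0.66713) = 2.0042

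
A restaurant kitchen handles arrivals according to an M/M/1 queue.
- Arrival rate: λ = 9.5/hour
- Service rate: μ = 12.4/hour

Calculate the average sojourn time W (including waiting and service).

First, compute utilization: ρ = λ/μ = 9.5/12.4 = 0.7661
For M/M/1: W = 1/(μ-λ)
W = 1/(12.4-9.5) = 1/2.90
W = 0.3448 hours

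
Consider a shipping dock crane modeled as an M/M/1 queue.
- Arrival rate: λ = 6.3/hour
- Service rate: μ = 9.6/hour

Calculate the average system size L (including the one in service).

ρ = λ/μ = 6.3/9.6 = 0.6562
For M/M/1: L = λ/(μ-λ)
L = 6.3/(9.6-6.3) = 6.3/3.30
L = 1.9091 containers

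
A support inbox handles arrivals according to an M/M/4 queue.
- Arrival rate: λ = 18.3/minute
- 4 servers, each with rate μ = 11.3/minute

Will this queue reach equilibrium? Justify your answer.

Stability requires ρ = λ/(cμ) < 1
ρ = 18.3/(4 × 11.3) = 18.3/45.20 = 0.4049
Since 0.4049 < 1, the system is STABLE.
The servers are busy 40.49% of the time.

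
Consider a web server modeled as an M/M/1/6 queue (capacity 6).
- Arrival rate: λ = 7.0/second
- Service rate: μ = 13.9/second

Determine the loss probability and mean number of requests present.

ρ = λ/μ = 7.0/13.9 = 0.5036
P₀ = (1-ρ)/(1-ρ^(K+1)) = (1-0.5036)/(1-0.5036^7) = 0.4964/0.9918 = 0.5005
P_K = P₀×ρ^K = 0.50051 × 0.5036^6 = 0.50051 × 0.016312 = 0.008164
Blocking probability P_6 = 0.008164 (0.82%)
L = ρ[1 - (K+1)ρ^K + Kρ^(K+1)] / [(1-ρ)(1-ρ^(K+1))]
L = 0.5036 × (1 - 7×0.01631 + 6×0.008215) / ((1 - 0.5036) × (1 - 0.008215)) = 0.9565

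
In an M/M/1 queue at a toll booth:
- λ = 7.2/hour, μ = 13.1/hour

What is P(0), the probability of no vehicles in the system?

ρ = λ/μ = 7.2/13.1 = 0.5496
P(0) = 1 - ρ = 1 - 0.5496 = 0.4504
The server is idle 45.04% of the time.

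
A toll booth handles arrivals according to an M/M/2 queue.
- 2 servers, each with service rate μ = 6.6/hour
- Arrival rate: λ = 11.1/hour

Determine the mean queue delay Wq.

Traffic intensity: ρ = λ/(cμ) = 11.1/(2×6.6) = 0.8409
Since ρ = 0.8409 < 1, system is stable.
Offered load a = λ/μ = cρ = 11.1/6.6 = 1.6818
P₀ = [ Σₙ₌₀^1 aⁿ/n! + a^2/(2!(1-ρ)) ]⁻¹
Σ = a^0/0! + a^1/1! = 1.0000 + 1.6818 = 2.6818
a^2/(2!(1-ρ)) = 2.8285/(2 × 0.15909) = 8.8896
P₀ = 1/(2.6818 + 8.8896) = 0.08642
Lq = P₀·a^2·ρ / (2!(1-ρ)²) = 0.086420 × 2.8285 × 0.84091 / (2 × 0.025310) = 4.0607
Wq = Lq/λ = 4.0607/11.1 = 0.3658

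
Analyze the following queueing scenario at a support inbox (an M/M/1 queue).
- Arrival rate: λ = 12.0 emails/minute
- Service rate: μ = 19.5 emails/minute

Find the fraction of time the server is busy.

Server utilization: ρ = λ/μ
ρ = 12.0/19.5 = 0.6154
The server is busy 61.54% of the time.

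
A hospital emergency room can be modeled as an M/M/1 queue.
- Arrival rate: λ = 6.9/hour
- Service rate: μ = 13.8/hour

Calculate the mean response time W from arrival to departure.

First, compute utilization: ρ = λ/μ = 6.9/13.8 = 0.5000
For M/M/1: W = 1/(μ-λ)
W = 1/(13.8-6.9) = 1/6.90
W = 0.1449 hours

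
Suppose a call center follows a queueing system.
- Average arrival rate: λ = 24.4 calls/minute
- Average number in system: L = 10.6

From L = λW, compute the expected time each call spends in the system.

Little's Law: L = λW, so W = L/λ
W = 10.6/24.4 = 0.4344 minutes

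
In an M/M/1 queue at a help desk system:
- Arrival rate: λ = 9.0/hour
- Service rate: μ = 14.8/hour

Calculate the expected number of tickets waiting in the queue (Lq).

ρ = λ/μ = 9.0/14.8 = 0.6081
For M/M/1: Lq = λ²/(μ(μ-λ))
Lq = 81.00/(14.8 × 5.80)
Lq = 0.9436 tickets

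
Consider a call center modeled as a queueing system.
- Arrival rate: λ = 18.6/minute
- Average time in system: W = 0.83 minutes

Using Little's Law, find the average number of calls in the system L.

Little's Law: L = λW
L = 18.6 × 0.83 = 15.4380 calls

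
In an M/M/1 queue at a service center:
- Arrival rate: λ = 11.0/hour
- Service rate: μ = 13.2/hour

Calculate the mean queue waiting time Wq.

First, compute utilization: ρ = λ/μ = 11.0/13.2 = 0.8333
For M/M/1: Wq = λ/(μ(μ-λ))
Wq = 11.0/(13.2 × (13.2-11.0))
Wq = 11.0/(13.2 × 2.20)
Wq = 0.3788 hours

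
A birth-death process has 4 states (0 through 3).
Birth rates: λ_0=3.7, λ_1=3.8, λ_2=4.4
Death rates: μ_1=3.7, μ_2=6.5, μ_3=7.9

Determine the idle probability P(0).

Ratios P(n)/P(0) = (λ₀···λₙ₋₁)/(μ₁···μₙ):
P(1)/P(0) = (3.7)/(3.7) = 1.0000
P(2)/P(0) = (3.7×3.8)/(3.7×6.5) = 0.5846
P(3)/P(0) = (3.7×3.8×4.4)/(3.7×6.5×7.9) = 0.3256

Normalization: ∑ P(n) = 1
P(0) × (1.0000 + 1.0000 + 0.5846 + 0.3256) = 1
P(0) × 2.9102 = 1
P(0) = 1/2.9102 = 0.3436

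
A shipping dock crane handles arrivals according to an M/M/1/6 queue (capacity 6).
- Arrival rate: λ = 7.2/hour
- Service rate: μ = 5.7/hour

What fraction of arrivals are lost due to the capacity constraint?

ρ = λ/μ = 7.2/5.7 = 1.26316
P₀ = (1-ρ)/(1-ρ^(K+1)) = (1-1.26316)/(1-1.26316^7) = -0.26316/-4.1311 = 0.06370
P_K = P₀×ρ^K = 0.06370 × 1.26316^6 = 0.06370 × 4.0621 = 0.2588
Blocking probability = 25.88%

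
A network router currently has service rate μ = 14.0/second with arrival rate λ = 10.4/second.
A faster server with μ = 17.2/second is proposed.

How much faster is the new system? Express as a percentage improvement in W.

System 1: ρ₁ = 10.4/14.0 = 0.7429, W₁ = 1/(14.0-10.4) = 0.27778
System 2: ρ₂ = 10.4/17.2 = 0.6047, W₂ = 1/(17.2-10.4) = 0.14706
Improvement: (W₁-W₂)/W₁ = (0.27778-0.14706)/0.27778 = 47.06%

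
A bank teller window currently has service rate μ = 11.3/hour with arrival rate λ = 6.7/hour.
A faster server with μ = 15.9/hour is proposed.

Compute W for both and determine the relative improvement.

System 1: ρ₁ = 6.7/11.3 = 0.5929, W₁ = 1/(11.3-6.7) = 0.2174
System 2: ρ₂ = 6.7/15.9 = 0.4214, W₂ = 1/(15.9-6.7) = 0.1087
Improvement: (W₁-W₂)/W₁ = (0.2174-0.1087)/0.2174 = 50.00%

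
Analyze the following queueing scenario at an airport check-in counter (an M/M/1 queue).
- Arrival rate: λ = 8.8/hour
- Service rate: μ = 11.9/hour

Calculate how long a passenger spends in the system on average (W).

First, compute utilization: ρ = λ/μ = 8.8/11.9 = 0.7395
For M/M/1: W = 1/(μ-λ)
W = 1/(11.9-8.8) = 1/3.10
W = 0.3226 hours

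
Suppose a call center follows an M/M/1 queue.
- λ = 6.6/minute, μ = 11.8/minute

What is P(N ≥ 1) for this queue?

ρ = λ/μ = 6.6/11.8 = 0.5593
P(N ≥ n) = ρⁿ
P(N ≥ 1) = 0.5593^1
P(N ≥ 1) = 0.5593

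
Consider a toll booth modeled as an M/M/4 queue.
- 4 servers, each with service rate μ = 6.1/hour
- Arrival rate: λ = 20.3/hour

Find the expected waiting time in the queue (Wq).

Traffic intensity: ρ = λ/(cμ) = 20.3/(4×6.1) = 0.8320
Since ρ = 0.8320 < 1, system is stable.
Offered load a = λ/μ = cρ = 20.3/6.1 = 3.3279
P₀ = [ Σₙ₌₀^3 aⁿ/n! + a^4/(4!(1-ρ)) ]⁻¹
Σ = a^0/0! + a^1/1! + a^2/2! + a^3/3! = 1.0000 + 3.3279 + 5.5374 + 6.1425 = 16.0078
a^4/(4!(1-ρ)) = 122.6492/(24 × 0.168033) = 30.4130
P₀ = 1/(16.0078 + 30.4130) = 0.02154
Lq = P₀·a^4·ρ / (4!(1-ρ)²) = 0.021542 × 122.6492 × 0.83197 / (24 × 0.028235) = 3.2438
Wq = Lq/λ = 3.2438/20.3 = 0.1598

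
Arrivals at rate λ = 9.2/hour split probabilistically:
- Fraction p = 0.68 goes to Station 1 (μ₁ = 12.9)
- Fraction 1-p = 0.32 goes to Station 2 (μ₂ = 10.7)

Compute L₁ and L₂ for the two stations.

Effective rates: λ₁ = 9.2×0.68 = 6.256, λ₂ = 9.2×0.32 = 2.944
Station 1: ρ₁ = 6.256/12.9 = 0.48496, L₁ = ρ₁/(1-ρ₁) = 0.48496/(1-0.48496) = 0.9416
Station 2: ρ₂ = 2.944/10.7 = 0.27514, L₂ = ρ₂/(1-ρ₂) = 0.27514/(1-0.27514) = 0.3796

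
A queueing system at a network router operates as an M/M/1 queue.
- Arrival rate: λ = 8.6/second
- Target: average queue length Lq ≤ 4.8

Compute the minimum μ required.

For M/M/1: Lq = λ²/(μ(μ-λ))
Need Lq ≤ 4.8, i.e. μ(μ-λ) ≥ λ²/4.8
μ² - 8.6μ - 73.96/4.8 ≥ 0  →  μ² - 8.6μ - 15.4083333 ≥ 0
Quadratic formula (positive root): μ = [λ + √(λ² + 4×15.4083333)]/2
Discriminant: 73.96 + 4×15.4083333 = 135.593333, √135.593333 = 11.64446
μ ≥ (8.6 + 11.64446)/2 = 10.1222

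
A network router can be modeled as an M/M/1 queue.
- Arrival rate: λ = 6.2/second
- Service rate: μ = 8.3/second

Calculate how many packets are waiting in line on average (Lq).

ρ = λ/μ = 6.2/8.3 = 0.7470
For M/M/1: Lq = λ²/(μ(μ-λ))
Lq = 38.44/(8.3 × 2.10)
Lq = 2.2054 packets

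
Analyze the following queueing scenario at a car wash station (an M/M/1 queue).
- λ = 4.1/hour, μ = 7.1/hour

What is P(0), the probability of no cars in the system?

ρ = λ/μ = 4.1/7.1 = 0.5775
P(0) = 1 - ρ = 1 - 0.5775 = 0.4225
The server is idle 42.25% of the time.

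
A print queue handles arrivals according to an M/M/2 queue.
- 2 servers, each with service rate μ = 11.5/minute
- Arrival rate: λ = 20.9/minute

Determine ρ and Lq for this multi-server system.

Traffic intensity: ρ = λ/(cμ) = 20.9/(2×11.5) = 0.9087
Since ρ = 0.9087 < 1, system is stable.
Offered load a = λ/μ = cρ = 20.9/11.5 = 1.8174
P₀ = [ Σₙ₌₀^1 aⁿ/n! + a^2/(2!(1-ρ)) ]⁻¹
Σ = a^0/0! + a^1/1! = 1.0000 + 1.8174 = 2.8174
a^2/(2!(1-ρ)) = 3.3029/(2 × 0.091304) = 18.0874
P₀ = 1/(2.8174 + 18.0874) = 0.04784
Lq = P₀·a^2·ρ / (2!(1-ρ)²) = 0.047836 × 3.3029 × 0.90870 / (2 × 0.0083365) = 8.6111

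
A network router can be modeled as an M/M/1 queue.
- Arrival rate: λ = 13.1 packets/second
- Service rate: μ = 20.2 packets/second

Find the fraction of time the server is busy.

Server utilization: ρ = λ/μ
ρ = 13.1/20.2 = 0.6485
The server is busy 64.85% of the time.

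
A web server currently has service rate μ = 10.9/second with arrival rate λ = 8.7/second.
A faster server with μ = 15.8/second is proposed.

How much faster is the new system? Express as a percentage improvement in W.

System 1: ρ₁ = 8.7/10.9 = 0.7982, W₁ = 1/(10.9-8.7) = 0.45455
System 2: ρ₂ = 8.7/15.8 = 0.5506, W₂ = 1/(15.8-8.7) = 0.14085
Improvement: (W₁-W₂)/W₁ = (0.45455-0.14085)/0.45455 = 69.01%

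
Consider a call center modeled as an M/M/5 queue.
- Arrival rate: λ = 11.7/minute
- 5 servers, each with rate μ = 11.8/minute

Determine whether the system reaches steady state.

Stability requires ρ = λ/(cμ) < 1
ρ = 11.7/(5 × 11.8) = 11.7/59.00 = 0.1983
Since 0.1983 < 1, the system is STABLE.
The servers are busy 19.83% of the time.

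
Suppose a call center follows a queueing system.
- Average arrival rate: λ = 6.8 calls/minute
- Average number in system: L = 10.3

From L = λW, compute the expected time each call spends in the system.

Little's Law: L = λW, so W = L/λ
W = 10.3/6.8 = 1.5147 minutes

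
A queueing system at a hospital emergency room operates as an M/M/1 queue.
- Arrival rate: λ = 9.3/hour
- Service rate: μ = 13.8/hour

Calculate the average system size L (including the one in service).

ρ = λ/μ = 9.3/13.8 = 0.6739
For M/M/1: L = λ/(μ-λ)
L = 9.3/(13.8-9.3) = 9.3/4.50
L = 2.0667 patients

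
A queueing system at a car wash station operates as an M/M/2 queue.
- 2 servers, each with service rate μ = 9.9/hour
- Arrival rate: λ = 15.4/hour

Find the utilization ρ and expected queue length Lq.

Traffic intensity: ρ = λ/(cμ) = 15.4/(2×9.9) = 0.7778
Since ρ = 0.7778 < 1, system is stable.
Offered load a = λ/μ = cρ = 15.4/9.9 = 1.5556
P₀ = [ Σₙ₌₀^1 aⁿ/n! + a^2/(2!(1-ρ)) ]⁻¹
Σ = a^0/0! + a^1/1! = 1.0000 + 1.5556 = 2.5556
a^2/(2!(1-ρ)) = 2.41975/(2 × 0.222222) = 5.4444
P₀ = 1/(2.5556 + 5.4444) = 0.1250
Lq = P₀·a^2·ρ / (2!(1-ρ)²) = 0.125000 × 2.41975 × 0.777778 / (2 × 0.0493827) = 2.3819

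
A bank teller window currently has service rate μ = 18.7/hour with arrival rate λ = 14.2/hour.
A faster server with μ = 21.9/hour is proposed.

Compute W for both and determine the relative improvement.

System 1: ρ₁ = 14.2/18.7 = 0.7594, W₁ = 1/(18.7-14.2) = 0.22222
System 2: ρ₂ = 14.2/21.9 = 0.6484, W₂ = 1/(21.9-14.2) = 0.12987
Improvement: (W₁-W₂)/W₁ = (0.22222-0.12987)/0.22222 = 41.56%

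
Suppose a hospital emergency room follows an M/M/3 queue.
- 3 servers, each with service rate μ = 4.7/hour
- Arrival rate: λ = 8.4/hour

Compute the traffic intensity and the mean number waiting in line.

Traffic intensity: ρ = λ/(cμ) = 8.4/(3×4.7) = 0.5957
Since ρ = 0.5957 < 1, system is stable.
Offered load a = λ/μ = cρ = 8.4/4.7 = 1.7872
P₀ = [ Σₙ₌₀^2 aⁿ/n! + a^3/(3!(1-ρ)) ]⁻¹
Σ = a^0/0! + a^1/1! + a^2/2! = 1.0000 + 1.7872 + 1.5971 = 4.3843
a^3/(3!(1-ρ)) = 5.7088/(6 × 0.40426) = 2.3536
P₀ = 1/(4.3843 + 2.3536) = 0.1484
Lq = P₀·a^3·ρ / (3!(1-ρ)²) = 0.1484 × 5.7088 × 0.5957 / (6 × 0.1634) = 0.5148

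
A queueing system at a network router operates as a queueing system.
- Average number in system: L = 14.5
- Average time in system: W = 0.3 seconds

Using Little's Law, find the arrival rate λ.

Little's Law: L = λW, so λ = L/W
λ = 14.5/0.3 = 48.3333 packets/second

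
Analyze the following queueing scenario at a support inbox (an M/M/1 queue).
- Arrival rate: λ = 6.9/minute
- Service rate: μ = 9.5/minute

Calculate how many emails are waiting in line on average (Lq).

ρ = λ/μ = 6.9/9.5 = 0.7263
For M/M/1: Lq = λ²/(μ(μ-λ))
Lq = 47.61/(9.5 × 2.60)
Lq = 1.9275 emails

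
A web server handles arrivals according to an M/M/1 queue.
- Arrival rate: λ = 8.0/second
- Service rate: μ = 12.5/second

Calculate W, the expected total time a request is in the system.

First, compute utilization: ρ = λ/μ = 8.0/12.5 = 0.6400
For M/M/1: W = 1/(μ-λ)
W = 1/(12.5-8.0) = 1/4.50
W = 0.2222 seconds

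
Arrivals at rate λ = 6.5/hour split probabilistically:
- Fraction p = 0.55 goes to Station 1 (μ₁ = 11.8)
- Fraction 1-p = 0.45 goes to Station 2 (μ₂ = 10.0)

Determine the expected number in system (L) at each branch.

Effective rates: λ₁ = 6.5×0.55 = 3.575, λ₂ = 6.5×0.45 = 2.925
Station 1: ρ₁ = 3.575/11.8 = 0.3030, L₁ = ρ₁/(1-ρ₁) = 0.3030/(1-0.3030) = 0.4347
Station 2: ρ₂ = 2.925/10.0 = 0.2925, L₂ = ρ₂/(1-ρ₂) = 0.2925/(1-0.2925) = 0.4134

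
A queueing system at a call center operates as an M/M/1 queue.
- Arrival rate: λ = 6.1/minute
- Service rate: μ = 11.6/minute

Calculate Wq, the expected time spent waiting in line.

First, compute utilization: ρ = λ/μ = 6.1/11.6 = 0.5259
For M/M/1: Wq = λ/(μ(μ-λ))
Wq = 6.1/(11.6 × (11.6-6.1))
Wq = 6.1/(11.6 × 5.50)
Wq = 0.09561 minutes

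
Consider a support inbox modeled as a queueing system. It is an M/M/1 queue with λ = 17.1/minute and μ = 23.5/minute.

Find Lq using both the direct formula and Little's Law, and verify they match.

Method 1 (direct): Lq = λ²/(μ(μ-λ)) = 292.41/(23.5 × 6.40) = 1.9442

Method 2 (Little's Law):
W = 1/(μ-λ) = 1/6.40 = 0.15625
Wq = W - 1/μ = 0.15625 - 0.042553 = 0.113697
Lq = λWq = 17.1 × 0.113697 = 1.9442 ✔ (matches Method 1)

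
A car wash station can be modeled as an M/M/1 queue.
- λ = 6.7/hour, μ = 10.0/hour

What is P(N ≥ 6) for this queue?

ρ = λ/μ = 6.7/10.0 = 0.6700
P(N ≥ n) = ρⁿ
P(N ≥ 6) = 0.6700^6
P(N ≥ 6) = 0.09046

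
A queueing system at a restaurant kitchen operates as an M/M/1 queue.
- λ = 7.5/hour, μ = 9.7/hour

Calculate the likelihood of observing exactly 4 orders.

ρ = λ/μ = 7.5/9.7 = 0.7732
P(n) = (1-ρ)ρⁿ
P(4) = (1-0.7732) × 0.7732^4
P(4) = 0.2268 × 0.3574
P(4) = 0.08106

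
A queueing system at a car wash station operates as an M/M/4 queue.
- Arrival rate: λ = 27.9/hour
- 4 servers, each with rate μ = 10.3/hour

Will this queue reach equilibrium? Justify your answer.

Stability requires ρ = λ/(cμ) < 1
ρ = 27.9/(4 × 10.3) = 27.9/41.20 = 0.6772
Since 0.6772 < 1, the system is STABLE.
The servers are busy 67.72% of the time.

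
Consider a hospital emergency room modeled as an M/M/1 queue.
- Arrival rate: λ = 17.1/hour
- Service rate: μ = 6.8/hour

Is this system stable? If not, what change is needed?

Stability requires ρ = λ/(cμ) < 1
ρ = 17.1/(1 × 6.8) = 17.1/6.80 = 2.5147
Since 2.5147 ≥ 1, the system is UNSTABLE.
Queue grows without bound. Need μ > λ = 17.1.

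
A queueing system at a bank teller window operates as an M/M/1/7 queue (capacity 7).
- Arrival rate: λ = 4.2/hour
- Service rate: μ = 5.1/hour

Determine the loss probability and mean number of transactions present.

ρ = λ/μ = 4.2/5.1 = 0.82353
P₀ = (1-ρ)/(1-ρ^(K+1)) = (1-0.82353)/(1-0.82353^8) = 0.17647/0.78844 = 0.2238
P_K = P₀×ρ^K = 0.22382 × 0.82353^7 = 0.22382 × 0.25690 = 0.05750
Blocking probability P_7 = 0.05750 (5.75%)
L = ρ[1 - (K+1)ρ^K + Kρ^(K+1)] / [(1-ρ)(1-ρ^(K+1))]
L = 0.82353 × (1 - 8×0.256895 + 7×0.211561) / ((1 - 0.82353) × (1 - 0.211561)) = 2.5201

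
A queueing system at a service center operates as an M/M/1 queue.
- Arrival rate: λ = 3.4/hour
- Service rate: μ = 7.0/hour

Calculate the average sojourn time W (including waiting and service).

First, compute utilization: ρ = λ/μ = 3.4/7.0 = 0.4857
For M/M/1: W = 1/(μ-λ)
W = 1/(7.0-3.4) = 1/3.60
W = 0.2778 hours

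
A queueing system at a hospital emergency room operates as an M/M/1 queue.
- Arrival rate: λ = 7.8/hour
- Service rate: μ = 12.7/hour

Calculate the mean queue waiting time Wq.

First, compute utilization: ρ = λ/μ = 7.8/12.7 = 0.6142
For M/M/1: Wq = λ/(μ(μ-λ))
Wq = 7.8/(12.7 × (12.7-7.8))
Wq = 7.8/(12.7 × 4.90)
Wq = 0.1253 hours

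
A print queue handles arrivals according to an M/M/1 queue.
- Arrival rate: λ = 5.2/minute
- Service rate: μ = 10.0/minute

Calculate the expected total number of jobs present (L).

ρ = λ/μ = 5.2/10.0 = 0.5200
For M/M/1: L = λ/(μ-λ)
L = 5.2/(10.0-5.2) = 5.2/4.80
L = 1.0833 jobs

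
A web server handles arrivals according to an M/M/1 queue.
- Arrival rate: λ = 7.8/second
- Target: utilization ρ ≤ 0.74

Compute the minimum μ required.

ρ = λ/μ, so μ = λ/ρ
μ ≥ 7.8/0.74 = 10.5405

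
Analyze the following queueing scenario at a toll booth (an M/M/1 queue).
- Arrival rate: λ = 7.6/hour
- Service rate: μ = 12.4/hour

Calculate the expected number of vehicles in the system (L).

ρ = λ/μ = 7.6/12.4 = 0.6129
For M/M/1: L = λ/(μ-λ)
L = 7.6/(12.4-7.6) = 7.6/4.80
L = 1.5833 vehicles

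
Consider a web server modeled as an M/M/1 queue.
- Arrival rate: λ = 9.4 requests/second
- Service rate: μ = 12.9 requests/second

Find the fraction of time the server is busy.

Server utilization: ρ = λ/μ
ρ = 9.4/12.9 = 0.7287
The server is busy 72.87% of the time.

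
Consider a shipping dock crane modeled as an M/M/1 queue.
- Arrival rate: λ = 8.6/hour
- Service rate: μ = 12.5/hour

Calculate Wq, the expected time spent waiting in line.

First, compute utilization: ρ = λ/μ = 8.6/12.5 = 0.6880
For M/M/1: Wq = λ/(μ(μ-λ))
Wq = 8.6/(12.5 × (12.5-8.6))
Wq = 8.6/(12.5 × 3.90)
Wq = 0.1764 hours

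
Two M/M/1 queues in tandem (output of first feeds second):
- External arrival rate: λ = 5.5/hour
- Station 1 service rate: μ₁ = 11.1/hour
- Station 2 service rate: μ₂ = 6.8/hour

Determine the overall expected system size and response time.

By Jackson's theorem, each station behaves as independent M/M/1.
Station 1: ρ₁ = 5.5/11.1 = 0.4955, L₁ = ρ₁/(1-ρ₁) = λ/(μ₁-λ) = 5.5/5.60 = 0.9821
Station 2: ρ₂ = 5.5/6.8 = 0.8088, L₂ = ρ₂/(1-ρ₂) = λ/(μ₂-λ) = 5.5/1.30 = 4.2308
Total: L = L₁ + L₂ = 0.9821 + 4.2308 = 5.2129
W = L/λ = 5.2129/5.5 = 0.9478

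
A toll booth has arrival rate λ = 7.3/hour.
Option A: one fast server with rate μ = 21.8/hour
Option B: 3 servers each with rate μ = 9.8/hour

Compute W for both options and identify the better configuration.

Option A: single server μ = 21.8 (M/M/1)
  ρ_A = 7.3/21.8 = 0.3349
  W_A = 1/(μ-λ) = 1/(21.8-7.3) = 1/14.50 = 0.06897

Option B: 3 servers μ = 9.8 (M/M/3)
  ρ_B = λ/(cμ) = 7.3/(3×9.8) = 0.2483
  Offered load a = λ/μ = cρ = 7.3/9.8 = 0.7449
  P₀ = [ Σₙ₌₀^2 aⁿ/n! + a^3/(3!(1-ρ)) ]⁻¹
  Σ = a^0/0! + a^1/1! + a^2/2! = 1.0000 + 0.7449 + 0.2774 = 2.0223
  a^3/(3!(1-ρ)) = 0.4133/(6 × 0.7517) = 0.09164
  P₀ = 1/(2.0223 + 0.091642) = 0.4730
  Lq = P₀·a^3·ρ / (3!(1-ρ)²) = 0.4730 × 0.4133 × 0.2483 / (6 × 0.5651) = 0.01432
  Wq_B = Lq/λ = 0.01432/7.3 = 0.001962
  W_B = Wq_B + 1/μ = 0.001962 + 0.1020 = 0.1040

Since W_A = 0.06897 < W_B = 0.1040, Option A (single fast server) has the shorter time in system.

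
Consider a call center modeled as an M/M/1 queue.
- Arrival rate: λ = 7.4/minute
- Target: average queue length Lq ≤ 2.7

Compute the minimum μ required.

For M/M/1: Lq = λ²/(μ(μ-λ))
Need Lq ≤ 2.7, i.e. μ(μ-λ) ≥ λ²/2.7
μ² - 7.4μ - 54.76/2.7 ≥ 0  →  μ² - 7.4μ - 20.28148 ≥ 0
Quadratic formula (positive root): μ = [λ + √(λ² + 4×20.28148)]/2
Discriminant: 54.76 + 4×20.28148 = 135.8859, √135.8859 = 11.6570
μ ≥ (7.4 + 11.6570)/2 = 9.5285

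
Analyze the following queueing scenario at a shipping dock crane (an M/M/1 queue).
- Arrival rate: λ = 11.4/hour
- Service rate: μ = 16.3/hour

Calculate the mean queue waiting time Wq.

First, compute utilization: ρ = λ/μ = 11.4/16.3 = 0.6994
For M/M/1: Wq = λ/(μ(μ-λ))
Wq = 11.4/(16.3 × (16.3-11.4))
Wq = 11.4/(16.3 × 4.90)
Wq = 0.1427 hours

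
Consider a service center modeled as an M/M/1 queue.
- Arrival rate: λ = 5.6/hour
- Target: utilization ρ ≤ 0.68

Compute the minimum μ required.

ρ = λ/μ, so μ = λ/ρ
μ ≥ 5.6/0.68 = 8.2353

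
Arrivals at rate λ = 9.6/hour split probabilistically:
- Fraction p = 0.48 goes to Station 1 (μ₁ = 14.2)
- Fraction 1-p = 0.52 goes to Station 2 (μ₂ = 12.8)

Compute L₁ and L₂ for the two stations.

Effective rates: λ₁ = 9.6×0.48 = 4.608, λ₂ = 9.6×0.52 = 4.992
Station 1: ρ₁ = 4.608/14.2 = 0.3245, L₁ = ρ₁/(1-ρ₁) = 0.3245/(1-0.3245) = 0.4804
Station 2: ρ₂ = 4.992/12.8 = 0.3900, L₂ = ρ₂/(1-ρ₂) = 0.3900/(1-0.3900) = 0.6393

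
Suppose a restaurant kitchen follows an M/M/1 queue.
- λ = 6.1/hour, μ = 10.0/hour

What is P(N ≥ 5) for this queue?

ρ = λ/μ = 6.1/10.0 = 0.6100
P(N ≥ n) = ρⁿ
P(N ≥ 5) = 0.6100^5
P(N ≥ 5) = 0.08446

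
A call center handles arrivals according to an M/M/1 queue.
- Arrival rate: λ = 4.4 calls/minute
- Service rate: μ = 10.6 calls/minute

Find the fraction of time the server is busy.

Server utilization: ρ = λ/μ
ρ = 4.4/10.6 = 0.4151
The server is busy 41.51% of the time.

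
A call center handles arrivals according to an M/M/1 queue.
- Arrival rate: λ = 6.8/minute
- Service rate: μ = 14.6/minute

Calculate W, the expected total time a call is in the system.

First, compute utilization: ρ = λ/μ = 6.8/14.6 = 0.4658
For M/M/1: W = 1/(μ-λ)
W = 1/(14.6-6.8) = 1/7.80
W = 0.1282 minutes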